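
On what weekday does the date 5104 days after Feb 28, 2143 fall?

Friday

Feb 28, 2143 is a Thursday.
5104 mod 7 = 1, so 5104 days after a Thursday is Thursday + 1 = Friday.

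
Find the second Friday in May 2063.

May 11, 2063

May 1, 2063 is a Tuesday.
The first Friday is therefore May 4 (3 days later).
The second Friday is 4 + 1×7 = May 11.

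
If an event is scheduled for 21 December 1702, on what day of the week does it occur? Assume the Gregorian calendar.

Doomsday rule: the anchor day for the 1700s is Sunday. For year 02: 2÷12 = 0 r 2, and 2÷4 = 0, so 0+2+0 = 2.
Sunday + 2 ≡ Tuesday — that's 1702's doomsday.
In December the doomsday date is Dec 12.
Dec 21 is 9 days after Dec 12; 9 mod 7 = 2, so Tuesday + 2 = Thursday.

Thursday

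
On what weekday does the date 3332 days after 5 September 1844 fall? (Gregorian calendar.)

First find the weekday of Sep 5, 1844. Doomsday rule: the anchor day for the 1800s is Friday. For year 44: 44÷12 = 3 r 8, and 8÷4 = 2, so 3+8+2 = 13.
Friday + 13 ≡ Thursday — that's 1844's doomsday.
In September the doomsday date is Sep 5.
Sep 5 is the doomsday itself: Thursday.
3332 mod 7 = 0, so 3332 days after a Thursday is Thursday + 0 = Thursday.

Thursday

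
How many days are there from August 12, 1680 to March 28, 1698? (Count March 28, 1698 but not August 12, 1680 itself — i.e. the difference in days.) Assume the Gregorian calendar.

Aug 12, 1680 → Aug 12, 1681: 365 days.
Aug 12, 1681 → Aug 12, 1682: 365 days.
Aug 12, 1682 → Aug 12, 1683: 365 days.
Aug 12, 1683 → Aug 12, 1684: 366 days (Feb 29, 1684 is in that span).
Aug 12, 1684 → Aug 12, 1685: 365 days.
Aug 12, 1685 → Aug 12, 1686: 365 days.
Aug 12, 1686 → Aug 12, 1687: 365 days.
Aug 12, 1687 → Aug 12, 1688: 366 days (Feb 29, 1688 is in that span).
Aug 12, 1688 → Aug 12, 1689: 365 days.
Aug 12, 1689 → Aug 12, 1690: 365 days.
Aug 12, 1690 → Aug 12, 1691: 365 days.
Aug 12, 1691 → Aug 12, 1692: 366 days (Feb 29, 1692 is in that span).
Aug 12, 1692 → Aug 12, 1693: 365 days.
Aug 12, 1693 → Aug 12, 1694: 365 days.
Aug 12, 1694 → Aug 12, 1695: 365 days.
Aug 12, 1695 → Aug 12, 1696: 366 days (Feb 29, 1696 is in that span).
Aug 12, 1696 → Aug 12, 1697: 365 days.
Aug 12, 1697 → Sep 12, 1697: 31 days (August has 31).
Sep 12, 1697 → Oct 12, 1697: 30 days (September has 30).
Oct 12, 1697 → Nov 12, 1697: 31 days (October has 31).
Nov 12, 1697 → Dec 12, 1697: 30 days (November has 30).
Dec 12, 1697 → Jan 12, 1698: 31 days (December has 31).
Jan 12, 1698 → Feb 12, 1698: 31 days (January has 31).
Feb 12, 1698 → Mar 12, 1698: 28 days (February has 28).
Mar 12, 1698 → Mar 28, 1698: 16 days.
Total: 6437 days.

6437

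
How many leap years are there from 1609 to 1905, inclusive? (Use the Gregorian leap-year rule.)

71

Multiples of 4 in [1609,1905]: 74.
Of those, multiples of 100: 3 (not leap unless ÷400).
Multiples of 400: 0.
Leap years = 74 − 3 + 0 = 71.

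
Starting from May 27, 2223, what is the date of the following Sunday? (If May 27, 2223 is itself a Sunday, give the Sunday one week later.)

May 27, 2223 is a Tuesday.
From Tuesday to the next Sunday is 5 days.
May 27, 2223 + 5 = Jun 1, 2223.

June 1, 2223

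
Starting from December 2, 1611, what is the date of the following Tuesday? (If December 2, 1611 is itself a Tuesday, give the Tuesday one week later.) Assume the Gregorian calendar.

December 6, 1611

Dec 2, 1611 is a Friday.
From Friday to the next Tuesday is 4 days.
Dec 2, 1611 + 4 = Dec 6, 1611.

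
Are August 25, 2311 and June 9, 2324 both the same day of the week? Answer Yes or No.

No

From Aug 25, 2311 to Jun 9, 2324 is 4672 days.
4672 mod 7 = 3, so they are different weekdays.
(Aug 25, 2311 is a Friday; Jun 9, 2324 is a Monday.)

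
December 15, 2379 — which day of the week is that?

Doomsday rule: the anchor day for the 2300s is Wednesday. For year 79: 79÷12 = 6 r 7, and 7÷4 = 1, so 6+7+1 = 14.
Wednesday + 14 ≡ Wednesday — that's 2379's doomsday.
In December the doomsday date is Dec 12.
Dec 15 is 3 days after Dec 12; 3 mod 7 = 3, so Wednesday + 3 = Saturday.

Saturday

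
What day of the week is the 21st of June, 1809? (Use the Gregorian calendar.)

Doomsday rule: the anchor day for the 1800s is Friday. For year 09: 9÷12 = 0 r 9, and 9÷4 = 2, so 0+9+2 = 11.
Friday + 11 ≡ Tuesday — that's 1809's doomsday.
In June the doomsday date is Jun 6.
Jun 21 is 15 days after Jun 6; 15 mod 7 = 1, so Tuesday + 1 = Wednesday.

Wednesday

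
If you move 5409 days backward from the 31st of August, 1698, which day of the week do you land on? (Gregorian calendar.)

Tuesday

First find the weekday of Aug 31, 1698. Doomsday rule: the anchor day for the 1600s is Tuesday. For year 98: 98÷12 = 8 r 2, and 2÷4 = 0, so 8+2+0 = 10.
Tuesday + 10 ≡ Friday — that's 1698's doomsday.
In August the doomsday date is Aug 8.
Aug 31 is 23 days after Aug 8; 23 mod 7 = 2, so Friday + 2 = Sunday.
5409 mod 7 = 5, so 5409 days before a Sunday is Sunday − 5 = Tuesday.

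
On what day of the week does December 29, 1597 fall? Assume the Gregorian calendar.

Monday

Doomsday rule: the anchor day for the 1500s is Wednesday. For year 97: 97÷12 = 8 r 1, and 1÷4 = 0, so 8+1+0 = 9.
Wednesday + 9 ≡ Friday — that's 1597's doomsday.
In December the doomsday date is Dec 12.
Dec 29 is 17 days after Dec 12; 17 mod 7 = 3, so Friday + 3 = Monday.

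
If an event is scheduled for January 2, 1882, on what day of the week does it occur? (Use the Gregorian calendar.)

Monday

Doomsday rule: the anchor day for the 1800s is Friday. For year 82: 82÷12 = 6 r 10, and 10÷4 = 2, so 6+10+2 = 18.
Friday + 18 ≡ Tuesday — that's 1882's doomsday.
In January the doomsday date is Jan 3 (1882 is not a leap year).
Jan 2 is 1 day before Jan 3; 1 mod 7 = 1, so Tuesday − 1 = Monday.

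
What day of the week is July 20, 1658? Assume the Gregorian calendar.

Saturday

Doomsday rule: the anchor day for the 1600s is Tuesday. For year 58: 58÷12 = 4 r 10, and 10÷4 = 2, so 4+10+2 = 16.
Tuesday + 16 ≡ Thursday — that's 1658's doomsday.
In July the doomsday date is Jul 11.
Jul 20 is 9 days after Jul 11; 9 mod 7 = 2, so Thursday + 2 = Saturday.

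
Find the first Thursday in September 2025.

September 1, 2025 is a Monday.
The first Thursday is therefore September 4 (3 days later).

September 4, 2025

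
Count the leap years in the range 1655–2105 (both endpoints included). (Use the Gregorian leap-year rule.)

Multiples of 4 in [1655,2105]: 113.
Of those, multiples of 100: 5 (not leap unless ÷400).
Multiples of 400: 1.
Leap years = 113 − 5 + 1 = 109.

109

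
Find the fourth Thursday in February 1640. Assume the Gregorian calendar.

February 1, 1640 is a Wednesday.
The first Thursday is therefore February 2 (1 days later).
The fourth Thursday is 2 + 3×7 = February 23.

February 23, 1640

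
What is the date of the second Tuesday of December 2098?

December 9, 2098

December 1, 2098 is a Monday.
The first Tuesday is therefore December 2 (1 days later).
The second Tuesday is 2 + 1×7 = December 9.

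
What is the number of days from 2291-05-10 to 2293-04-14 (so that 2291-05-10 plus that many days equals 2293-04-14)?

May 10, 2291 → May 10, 2292: 366 days (Feb 29, 2292 is in that span).
May 10, 2292 → Jun 10, 2292: 31 days (May has 31).
Jun 10, 2292 → Jul 10, 2292: 30 days (June has 30).
Jul 10, 2292 → Aug 10, 2292: 31 days (July has 31).
Aug 10, 2292 → Sep 10, 2292: 31 days (August has 31).
Sep 10, 2292 → Oct 10, 2292: 30 days (September has 30).
Oct 10, 2292 → Nov 10, 2292: 31 days (October has 31).
Nov 10, 2292 → Dec 10, 2292: 30 days (November has 30).
Dec 10, 2292 → Jan 10, 2293: 31 days (December has 31).
Jan 10, 2293 → Feb 10, 2293: 31 days (January has 31).
Feb 10, 2293 → Mar 10, 2293: 28 days (February has 28).
Mar 10, 2293 → Apr 10, 2293: 31 days (March has 31).
Apr 10, 2293 → Apr 14, 2293: 4 days.
Total: 705 days.

705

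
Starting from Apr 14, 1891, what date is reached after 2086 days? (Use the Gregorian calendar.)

+366 (one year; includes Feb 29, 1892) → Apr 14, 1892 (1720 left).
+365 (one year) → Apr 14, 1893 (1355 left).
+365 (one year) → Apr 14, 1894 (990 left).
+365 (one year) → Apr 14, 1895 (625 left).
+366 (one year; includes Feb 29, 1896) → Apr 14, 1896 (259 left).
Apr has 30 days: +17 → May 1, 1896 (242 left).
May has 31 days: +31 → Jun 1, 1896 (211 left).
Jun has 30 days: +30 → Jul 1, 1896 (181 left).
Jul has 31 days: +31 → Aug 1, 1896 (150 left).
Aug has 31 days: +31 → Sep 1, 1896 (119 left).
Sep has 30 days: +30 → Oct 1, 1896 (89 left).
Oct has 31 days: +31 → Nov 1, 1896 (58 left).
Nov has 30 days: +30 → Dec 1, 1896 (28 left).
+28 → Dec 29, 1896.

December 29, 1896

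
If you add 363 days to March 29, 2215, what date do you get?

Mar has 31 days: +3 → Apr 1, 2215 (360 left).
Apr has 30 days: +30 → May 1, 2215 (330 left).
May has 31 days: +31 → Jun 1, 2215 (299 left).
Jun has 30 days: +30 → Jul 1, 2215 (269 left).
Jul has 31 days: +31 → Aug 1, 2215 (238 left).
Aug has 31 days: +31 → Sep 1, 2215 (207 left).
Sep has 30 days: +30 → Oct 1, 2215 (177 left).
Oct has 31 days: +31 → Nov 1, 2215 (146 left).
Nov has 30 days: +30 → Dec 1, 2215 (116 left).
Dec has 31 days: +31 → Jan 1, 2216 (85 left).
Jan has 31 days: +31 → Feb 1, 2216 (54 left).
Feb has 29 days: +29 → Mar 1, 2216 (25 left).
+25 → Mar 26, 2216.

March 26, 2216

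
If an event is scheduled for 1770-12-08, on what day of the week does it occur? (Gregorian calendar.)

Saturday

Doomsday rule: the anchor day for the 1700s is Sunday. For year 70: 70÷12 = 5 r 10, and 10÷4 = 2, so 5+10+2 = 17.
Sunday + 17 ≡ Wednesday — that's 1770's doomsday.
In December the doomsday date is Dec 12.
Dec 8 is 4 days before Dec 12; 4 mod 7 = 4, so Wednesday − 4 = Saturday.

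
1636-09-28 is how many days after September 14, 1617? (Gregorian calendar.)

6954

Sep 14, 1617 → Sep 14, 1618: 365 days.
Sep 14, 1618 → Sep 14, 1619: 365 days.
Sep 14, 1619 → Sep 14, 1620: 366 days (Feb 29, 1620 is in that span).
Sep 14, 1620 → Sep 14, 1621: 365 days.
Sep 14, 1621 → Sep 14, 1622: 365 days.
Sep 14, 1622 → Sep 14, 1623: 365 days.
Sep 14, 1623 → Sep 14, 1624: 366 days (Feb 29, 1624 is in that span).
Sep 14, 1624 → Sep 14, 1625: 365 days.
Sep 14, 1625 → Sep 14, 1626: 365 days.
Sep 14, 1626 → Sep 14, 1627: 365 days.
Sep 14, 1627 → Sep 14, 1628: 366 days (Feb 29, 1628 is in that span).
Sep 14, 1628 → Sep 14, 1629: 365 days.
Sep 14, 1629 → Sep 14, 1630: 365 days.
Sep 14, 1630 → Sep 14, 1631: 365 days.
Sep 14, 1631 → Sep 14, 1632: 366 days (Feb 29, 1632 is in that span).
Sep 14, 1632 → Sep 14, 1633: 365 days.
Sep 14, 1633 → Sep 14, 1634: 365 days.
Sep 14, 1634 → Sep 14, 1635: 365 days.
Sep 14, 1635 → Oct 14, 1635: 30 days (September has 30).
Oct 14, 1635 → Nov 14, 1635: 31 days (October has 31).
Nov 14, 1635 → Dec 14, 1635: 30 days (November has 30).
Dec 14, 1635 → Jan 14, 1636: 31 days (December has 31).
Jan 14, 1636 → Feb 14, 1636: 31 days (January has 31).
Feb 14, 1636 → Mar 14, 1636: 29 days (February has 29).
Mar 14, 1636 → Apr 14, 1636: 31 days (March has 31).
Apr 14, 1636 → May 14, 1636: 30 days (April has 30).
May 14, 1636 → Jun 14, 1636: 31 days (May has 31).
Jun 14, 1636 → Jul 14, 1636: 30 days (June has 30).
Jul 14, 1636 → Aug 14, 1636: 31 days (July has 31).
Aug 14, 1636 → Sep 14, 1636: 31 days (August has 31).
Sep 14, 1636 → Sep 28, 1636: 14 days.
Total: 6954 days.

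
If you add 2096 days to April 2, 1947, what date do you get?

December 27, 1952

+366 (one year; includes Feb 29, 1948) → Apr 2, 1948 (1730 left).
+365 (one year) → Apr 2, 1949 (1365 left).
+365 (one year) → Apr 2, 1950 (1000 left).
+365 (one year) → Apr 2, 1951 (635 left).
+366 (one year; includes Feb 29, 1952) → Apr 2, 1952 (269 left).
Apr has 30 days: +29 → May 1, 1952 (240 left).
May has 31 days: +31 → Jun 1, 1952 (209 left).
Jun has 30 days: +30 → Jul 1, 1952 (179 left).
Jul has 31 days: +31 → Aug 1, 1952 (148 left).
Aug has 31 days: +31 → Sep 1, 1952 (117 left).
Sep has 30 days: +30 → Oct 1, 1952 (87 left).
Oct has 31 days: +31 → Nov 1, 1952 (56 left).
Nov has 30 days: +30 → Dec 1, 1952 (26 left).
+26 → Dec 27, 1952.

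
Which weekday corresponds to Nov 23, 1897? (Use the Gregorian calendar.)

Doomsday rule: the anchor day for the 1800s is Friday. For year 97: 97÷12 = 8 r 1, and 1÷4 = 0, so 8+1+0 = 9.
Friday + 9 ≡ Sunday — that's 1897's doomsday.
In November the doomsday date is Nov 7.
Nov 23 is 16 days after Nov 7; 16 mod 7 = 2, so Sunday + 2 = Tuesday.

Tuesday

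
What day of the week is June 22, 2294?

Doomsday rule: the anchor day for the 2200s is Friday. For year 94: 94÷12 = 7 r 10, and 10÷4 = 2, so 7+10+2 = 19.
Friday + 19 ≡ Wednesday — that's 2294's doomsday.
In June the doomsday date is Jun 6.
Jun 22 is 16 days after Jun 6; 16 mod 7 = 2, so Wednesday + 2 = Friday.

Friday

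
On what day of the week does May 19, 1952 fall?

Doomsday rule: the anchor day for the 1900s is Wednesday. For year 52: 52÷12 = 4 r 4, and 4÷4 = 1, so 4+4+1 = 9.
Wednesday + 9 ≡ Friday — that's 1952's doomsday.
In May the doomsday date is May 9.
May 19 is 10 days after May 9; 10 mod 7 = 3, so Friday + 3 = Monday.

Monday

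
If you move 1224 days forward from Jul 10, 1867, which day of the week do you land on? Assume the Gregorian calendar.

Jul 10, 1867 is a Wednesday.
1224 mod 7 = 6, so 1224 days after a Wednesday is Wednesday + 6 = Tuesday.

Tuesday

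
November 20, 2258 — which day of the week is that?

Saturday

Doomsday rule: the anchor day for the 2200s is Friday. For year 58: 58÷12 = 4 r 10, and 10÷4 = 2, so 4+10+2 = 16.
Friday + 16 ≡ Sunday — that's 2258's doomsday.
In November the doomsday date is Nov 7.
Nov 20 is 13 days after Nov 7; 13 mod 7 = 6, so Sunday + 6 = Saturday.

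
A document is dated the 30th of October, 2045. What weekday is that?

January 1, 2045 is a Sunday.
Jan 1, 2045 → Feb 1, 2045: 31 days (January has 31).
Feb 1, 2045 → Mar 1, 2045: 28 days (February has 28).
Mar 1, 2045 → Apr 1, 2045: 31 days (March has 31).
Apr 1, 2045 → May 1, 2045: 30 days (April has 30).
May 1, 2045 → Jun 1, 2045: 31 days (May has 31).
Jun 1, 2045 → Jul 1, 2045: 30 days (June has 30).
Jul 1, 2045 → Aug 1, 2045: 31 days (July has 31).
Aug 1, 2045 → Sep 1, 2045: 31 days (August has 31).
Sep 1, 2045 → Oct 1, 2045: 30 days (September has 30).
Oct 1, 2045 → Oct 30, 2045: 29 days.
Total: 302 days.
302 mod 7 = 1, so Sunday + 1 = Monday.

Monday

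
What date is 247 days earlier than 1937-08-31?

−31 → Jul 31, 1937 (end of Jul, 31 days; 216 left).
−31 → Jun 30, 1937 (end of Jun, 30 days; 185 left).
−30 → May 31, 1937 (end of May, 31 days; 155 left).
−31 → Apr 30, 1937 (end of Apr, 30 days; 124 left).
−30 → Mar 31, 1937 (end of Mar, 31 days; 94 left).
−31 → Feb 28, 1937 (end of Feb, 28 days; 63 left).
−28 → Jan 31, 1937 (end of Jan, 31 days; 35 left).
−31 → Dec 31, 1936 (end of Dec, 31 days; 4 left).
−4 → Dec 27, 1936.

December 27, 1936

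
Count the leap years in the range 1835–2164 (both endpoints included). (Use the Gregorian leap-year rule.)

81

Multiples of 4 in [1835,2164]: 83.
Of those, multiples of 100: 3 (not leap unless ÷400).
Multiples of 400: 1.
Leap years = 83 − 3 + 1 = 81.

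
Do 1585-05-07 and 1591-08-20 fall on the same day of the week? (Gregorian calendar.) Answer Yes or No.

From May 7, 1585 to Aug 20, 1591 is 2296 days.
2296 mod 7 = 0, so they are the same weekday.
(May 7, 1585 is a Tuesday; Aug 20, 1591 is a Tuesday.)

Yes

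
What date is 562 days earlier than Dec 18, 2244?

−366 (one year; includes Feb 29, 2244) → Dec 18, 2243 (196 left).
−18 → Nov 30, 2243 (end of Nov, 30 days; 178 left).
−30 → Oct 31, 2243 (end of Oct, 31 days; 148 left).
−31 → Sep 30, 2243 (end of Sep, 30 days; 117 left).
−30 → Aug 31, 2243 (end of Aug, 31 days; 87 left).
−31 → Jul 31, 2243 (end of Jul, 31 days; 56 left).
−31 → Jun 30, 2243 (end of Jun, 30 days; 25 left).
−25 → Jun 5, 2243.

June 5, 2243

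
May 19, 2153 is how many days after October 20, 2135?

Oct 20, 2135 → Oct 20, 2136: 366 days (Feb 29, 2136 is in that span).
Oct 20, 2136 → Oct 20, 2137: 365 days.
Oct 20, 2137 → Oct 20, 2138: 365 days.
Oct 20, 2138 → Oct 20, 2139: 365 days.
Oct 20, 2139 → Oct 20, 2140: 366 days (Feb 29, 2140 is in that span).
Oct 20, 2140 → Oct 20, 2141: 365 days.
Oct 20, 2141 → Oct 20, 2142: 365 days.
Oct 20, 2142 → Oct 20, 2143: 365 days.
Oct 20, 2143 → Oct 20, 2144: 366 days (Feb 29, 2144 is in that span).
Oct 20, 2144 → Oct 20, 2145: 365 days.
Oct 20, 2145 → Oct 20, 2146: 365 days.
Oct 20, 2146 → Oct 20, 2147: 365 days.
Oct 20, 2147 → Oct 20, 2148: 366 days (Feb 29, 2148 is in that span).
Oct 20, 2148 → Oct 20, 2149: 365 days.
Oct 20, 2149 → Oct 20, 2150: 365 days.
Oct 20, 2150 → Oct 20, 2151: 365 days.
Oct 20, 2151 → Oct 20, 2152: 366 days (Feb 29, 2152 is in that span).
Oct 20, 2152 → Nov 20, 2152: 31 days (October has 31).
Nov 20, 2152 → Dec 20, 2152: 30 days (November has 30).
Dec 20, 2152 → Jan 20, 2153: 31 days (December has 31).
Jan 20, 2153 → Feb 20, 2153: 31 days (January has 31).
Feb 20, 2153 → Mar 20, 2153: 28 days (February has 28).
Mar 20, 2153 → Apr 20, 2153: 31 days (March has 31).
Apr 20, 2153 → May 19, 2153: 29 days.
Total: 6421 days.

6421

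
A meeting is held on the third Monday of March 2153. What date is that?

March 19, 2153

March 1, 2153 is a Thursday.
The first Monday is therefore March 5 (4 days later).
The third Monday is 5 + 2×7 = March 19.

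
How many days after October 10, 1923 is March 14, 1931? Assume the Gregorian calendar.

2712

Oct 10, 1923 → Oct 10, 1924: 366 days (Feb 29, 1924 is in that span).
Oct 10, 1924 → Oct 10, 1925: 365 days.
Oct 10, 1925 → Oct 10, 1926: 365 days.
Oct 10, 1926 → Oct 10, 1927: 365 days.
Oct 10, 1927 → Oct 10, 1928: 366 days (Feb 29, 1928 is in that span).
Oct 10, 1928 → Oct 10, 1929: 365 days.
Oct 10, 1929 → Oct 10, 1930: 365 days.
Oct 10, 1930 → Nov 10, 1930: 31 days (October has 31).
Nov 10, 1930 → Dec 10, 1930: 30 days (November has 30).
Dec 10, 1930 → Jan 10, 1931: 31 days (December has 31).
Jan 10, 1931 → Feb 10, 1931: 31 days (January has 31).
Feb 10, 1931 → Mar 10, 1931: 28 days (February has 28).
Mar 10, 1931 → Mar 14, 1931: 4 days.
Total: 2712 days.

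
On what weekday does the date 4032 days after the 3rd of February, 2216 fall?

Feb 3, 2216 is a Saturday.
4032 mod 7 = 0, so 4032 days after a Saturday is Saturday + 0 = Saturday.

Saturday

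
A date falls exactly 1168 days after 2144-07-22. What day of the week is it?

Tuesday

First find the weekday of Jul 22, 2144. Doomsday rule: the anchor day for the 2100s is Sunday. For year 44: 44÷12 = 3 r 8, and 8÷4 = 2, so 3+8+2 = 13.
Sunday + 13 ≡ Saturday — that's 2144's doomsday.
In July the doomsday date is Jul 11.
Jul 22 is 11 days after Jul 11; 11 mod 7 = 4, so Saturday + 4 = Wednesday.
1168 mod 7 = 6, so 1168 days after a Wednesday is Wednesday + 6 = Tuesday.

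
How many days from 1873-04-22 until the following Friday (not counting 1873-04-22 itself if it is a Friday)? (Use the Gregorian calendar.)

Apr 22, 1873 is a Tuesday.
From Tuesday to the next Friday is 3 days.

3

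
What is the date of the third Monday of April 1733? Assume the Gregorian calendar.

April 20, 1733

April 1, 1733 is a Wednesday.
The first Monday is therefore April 6 (5 days later).
The third Monday is 6 + 2×7 = April 20.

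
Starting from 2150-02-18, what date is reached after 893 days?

+365 (one year) → Feb 18, 2151 (528 left).
+365 (one year) → Feb 18, 2152 (163 left).
Feb has 29 days: +12 → Mar 1, 2152 (151 left).
Mar has 31 days: +31 → Apr 1, 2152 (120 left).
Apr has 30 days: +30 → May 1, 2152 (90 left).
May has 31 days: +31 → Jun 1, 2152 (59 left).
Jun has 30 days: +30 → Jul 1, 2152 (29 left).
+29 → Jul 30, 2152.

July 30, 2152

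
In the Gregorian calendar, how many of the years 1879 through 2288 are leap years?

Multiples of 4 in [1879,2288]: 103.
Of those, multiples of 100: 4 (not leap unless ÷400).
Multiples of 400: 1.
Leap years = 103 − 4 + 1 = 100.

100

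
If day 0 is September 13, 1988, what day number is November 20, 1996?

Sep 13, 1988 → Sep 13, 1989: 365 days.
Sep 13, 1989 → Sep 13, 1990: 365 days.
Sep 13, 1990 → Sep 13, 1991: 365 days.
Sep 13, 1991 → Sep 13, 1992: 366 days (Feb 29, 1992 is in that span).
Sep 13, 1992 → Sep 13, 1993: 365 days.
Sep 13, 1993 → Sep 13, 1994: 365 days.
Sep 13, 1994 → Sep 13, 1995: 365 days.
Sep 13, 1995 → Sep 13, 1996: 366 days (Feb 29, 1996 is in that span).
Sep 13, 1996 → Oct 13, 1996: 30 days (September has 30).
Oct 13, 1996 → Nov 13, 1996: 31 days (October has 31).
Nov 13, 1996 → Nov 20, 1996: 7 days.
Total: 2990 days.

2990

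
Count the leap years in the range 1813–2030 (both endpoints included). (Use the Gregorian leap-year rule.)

53

Multiples of 4 in [1813,2030]: 54.
Of those, multiples of 100: 2 (not leap unless ÷400).
Multiples of 400: 1.
Leap years = 54 − 2 + 1 = 53.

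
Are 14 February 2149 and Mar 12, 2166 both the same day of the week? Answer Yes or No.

No

From Feb 14, 2149 to Mar 12, 2166 is 6235 days.
6235 mod 7 = 5, so they are different weekdays.
(Feb 14, 2149 is a Friday; Mar 12, 2166 is a Wednesday.)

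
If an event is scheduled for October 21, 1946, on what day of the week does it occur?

Monday

Doomsday rule: the anchor day for the 1900s is Wednesday. For year 46: 46÷12 = 3 r 10, and 10÷4 = 2, so 3+10+2 = 15.
Wednesday + 15 ≡ Thursday — that's 1946's doomsday.
In October the doomsday date is Oct 10.
Oct 21 is 11 days after Oct 10; 11 mod 7 = 4, so Thursday + 4 = Monday.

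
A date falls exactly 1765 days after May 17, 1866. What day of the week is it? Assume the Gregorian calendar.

Friday

May 17, 1866 is a Thursday.
1765 mod 7 = 1, so 1765 days after a Thursday is Thursday + 1 = Friday.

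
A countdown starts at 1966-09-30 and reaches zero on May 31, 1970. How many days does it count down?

Sep 30, 1966 → Sep 30, 1967: 365 days.
Sep 30, 1967 → Sep 30, 1968: 366 days (Feb 29, 1968 is in that span).
Sep 30, 1968 → Sep 30, 1969: 365 days.
Sep 30, 1969 → Oct 30, 1969: 30 days (September has 30).
Oct 30, 1969 → Nov 30, 1969: 31 days (October has 31).
Nov 30, 1969 → Dec 30, 1969: 30 days (November has 30).
Dec 30, 1969 → Jan 30, 1970: 31 days (December has 31).
Jan 30, 1970 → Feb 28, 1970: 29 days (January has 31).
Feb 28, 1970 → Mar 28, 1970: 28 days (February has 28).
Mar 28, 1970 → Apr 28, 1970: 31 days (March has 31).
Apr 28, 1970 → May 28, 1970: 30 days (April has 30).
May 28, 1970 → May 31, 1970: 3 days.
Total: 1339 days.

1339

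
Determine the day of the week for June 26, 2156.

January 1, 2156 is a Thursday.
Jan 1, 2156 → Feb 1, 2156: 31 days (January has 31).
Feb 1, 2156 → Mar 1, 2156: 29 days (February has 29).
Mar 1, 2156 → Apr 1, 2156: 31 days (March has 31).
Apr 1, 2156 → May 1, 2156: 30 days (April has 30).
May 1, 2156 → Jun 1, 2156: 31 days (May has 31).
Jun 1, 2156 → Jun 26, 2156: 25 days.
Total: 177 days.
177 mod 7 = 2, so Thursday + 2 = Saturday.

Saturday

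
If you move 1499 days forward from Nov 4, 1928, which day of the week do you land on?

First find the weekday of Nov 4, 1928. Doomsday rule: the anchor day for the 1900s is Wednesday. For year 28: 28÷12 = 2 r 4, and 4÷4 = 1, so 2+4+1 = 7.
Wednesday + 7 ≡ Wednesday — that's 1928's doomsday.
In November the doomsday date is Nov 7.
Nov 4 is 3 days before Nov 7; 3 mod 7 = 3, so Wednesday − 3 = Sunday.
1499 mod 7 = 1, so 1499 days after a Sunday is Sunday + 1 = Monday.

Monday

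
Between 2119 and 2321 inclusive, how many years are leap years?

49

Multiples of 4 in [2119,2321]: 51.
Of those, multiples of 100: 2 (not leap unless ÷400).
Multiples of 400: 0.
Leap years = 51 − 2 + 0 = 49.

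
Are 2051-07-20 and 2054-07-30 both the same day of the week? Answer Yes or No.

From Jul 20, 2051 to Jul 30, 2054 is 1106 days.
1106 mod 7 = 0, so they are the same weekday.
(Jul 20, 2051 is a Thursday; Jul 30, 2054 is a Thursday.)

Yes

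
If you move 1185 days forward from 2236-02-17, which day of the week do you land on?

Friday

First find the weekday of Feb 17, 2236. Doomsday rule: the anchor day for the 2200s is Friday. For year 36: 36÷12 = 3 r 0, and 0÷4 = 0, so 3+0+0 = 3.
Friday + 3 ≡ Monday — that's 2236's doomsday.
In February the doomsday date is Feb 29 (2236 is a leap year (divisible by 4)).
Feb 17 is 12 days before Feb 29; 12 mod 7 = 5, so Monday − 5 = Wednesday.
1185 mod 7 = 2, so 1185 days after a Wednesday is Wednesday + 2 = Friday.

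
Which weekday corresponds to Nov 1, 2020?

Sunday

Doomsday rule: the anchor day for the 2000s is Tuesday. For year 20: 20÷12 = 1 r 8, and 8÷4 = 2, so 1+8+2 = 11.
Tuesday + 11 ≡ Saturday — that's 2020's doomsday.
In November the doomsday date is Nov 7.
Nov 1 is 6 days before Nov 7; 6 mod 7 = 6, so Saturday − 6 = Sunday.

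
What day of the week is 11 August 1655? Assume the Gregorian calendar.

Doomsday rule: the anchor day for the 1600s is Tuesday. For year 55: 55÷12 = 4 r 7, and 7÷4 = 1, so 4+7+1 = 12.
Tuesday + 12 ≡ Sunday — that's 1655's doomsday.
In August the doomsday date is Aug 8.
Aug 11 is 3 days after Aug 8; 3 mod 7 = 3, so Sunday + 3 = Wednesday.

Wednesday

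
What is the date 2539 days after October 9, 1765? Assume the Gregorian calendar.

September 21, 1772

+365 (one year) → Oct 9, 1766 (2174 left).
+365 (one year) → Oct 9, 1767 (1809 left).
+366 (one year; includes Feb 29, 1768) → Oct 9, 1768 (1443 left).
+365 (one year) → Oct 9, 1769 (1078 left).
+365 (one year) → Oct 9, 1770 (713 left).
+365 (one year) → Oct 9, 1771 (348 left).
Oct has 31 days: +23 → Nov 1, 1771 (325 left).
Nov has 30 days: +30 → Dec 1, 1771 (295 left).
Dec has 31 days: +31 → Jan 1, 1772 (264 left).
Jan has 31 days: +31 → Feb 1, 1772 (233 left).
Feb has 29 days: +29 → Mar 1, 1772 (204 left).
Mar has 31 days: +31 → Apr 1, 1772 (173 left).
Apr has 30 days: +30 → May 1, 1772 (143 left).
May has 31 days: +31 → Jun 1, 1772 (112 left).
Jun has 30 days: +30 → Jul 1, 1772 (82 left).
Jul has 31 days: +31 → Aug 1, 1772 (51 left).
Aug has 31 days: +31 → Sep 1, 1772 (20 left).
+20 → Sep 21, 1772.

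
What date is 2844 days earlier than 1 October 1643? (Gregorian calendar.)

−365 (one year) → Oct 1, 1642 (2479 left).
−365 (one year) → Oct 1, 1641 (2114 left).
−365 (one year) → Oct 1, 1640 (1749 left).
−366 (one year; includes Feb 29, 1640) → Oct 1, 1639 (1383 left).
−365 (one year) → Oct 1, 1638 (1018 left).
−365 (one year) → Oct 1, 1637 (653 left).
−365 (one year) → Oct 1, 1636 (288 left).
−1 → Sep 30, 1636 (end of Sep, 30 days; 287 left).
−30 → Aug 31, 1636 (end of Aug, 31 days; 257 left).
−31 → Jul 31, 1636 (end of Jul, 31 days; 226 left).
−31 → Jun 30, 1636 (end of Jun, 30 days; 195 left).
−30 → May 31, 1636 (end of May, 31 days; 165 left).
−31 → Apr 30, 1636 (end of Apr, 30 days; 134 left).
−30 → Mar 31, 1636 (end of Mar, 31 days; 104 left).
−31 → Feb 29, 1636 (end of Feb, 29 days; 73 left).
−29 → Jan 31, 1636 (end of Jan, 31 days; 44 left).
−31 → Dec 31, 1635 (end of Dec, 31 days; 13 left).
−13 → Dec 18, 1635.

December 18, 1635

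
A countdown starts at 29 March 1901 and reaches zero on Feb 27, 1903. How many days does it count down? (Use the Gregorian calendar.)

Mar 29, 1901 → Mar 29, 1902: 365 days.
Mar 29, 1902 → Apr 29, 1902: 31 days (March has 31).
Apr 29, 1902 → May 29, 1902: 30 days (April has 30).
May 29, 1902 → Jun 29, 1902: 31 days (May has 31).
Jun 29, 1902 → Jul 29, 1902: 30 days (June has 30).
Jul 29, 1902 → Aug 29, 1902: 31 days (July has 31).
Aug 29, 1902 → Sep 29, 1902: 31 days (August has 31).
Sep 29, 1902 → Oct 29, 1902: 30 days (September has 30).
Oct 29, 1902 → Nov 29, 1902: 31 days (October has 31).
Nov 29, 1902 → Dec 29, 1902: 30 days (November has 30).
Dec 29, 1902 → Jan 29, 1903: 31 days (December has 31).
Jan 29, 1903 → Feb 27, 1903: 29 days.
Total: 700 days.

700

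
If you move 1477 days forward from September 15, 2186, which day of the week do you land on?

First find the weekday of Sep 15, 2186. Doomsday rule: the anchor day for the 2100s is Sunday. For year 86: 86÷12 = 7 r 2, and 2÷4 = 0, so 7+2+0 = 9.
Sunday + 9 ≡ Tuesday — that's 2186's doomsday.
In September the doomsday date is Sep 5.
Sep 15 is 10 days after Sep 5; 10 mod 7 = 3, so Tuesday + 3 = Friday.
1477 mod 7 = 0, so 1477 days after a Friday is Friday + 0 = Friday.

Friday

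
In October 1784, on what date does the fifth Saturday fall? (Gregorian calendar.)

October 1, 1784 is a Friday.
The first Saturday is therefore October 2 (1 days later).
The fifth Saturday is 2 + 4×7 = October 30.

October 30, 1784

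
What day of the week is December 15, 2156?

Doomsday rule: the anchor day for the 2100s is Sunday. For year 56: 56÷12 = 4 r 8, and 8÷4 = 2, so 4+8+2 = 14.
Sunday + 14 ≡ Sunday — that's 2156's doomsday.
In December the doomsday date is Dec 12.
Dec 15 is 3 days after Dec 12; 3 mod 7 = 3, so Sunday + 3 = Wednesday.

Wednesday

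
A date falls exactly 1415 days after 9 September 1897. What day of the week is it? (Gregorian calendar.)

Friday

First find the weekday of Sep 9, 1897. Doomsday rule: the anchor day for the 1800s is Friday. For year 97: 97÷12 = 8 r 1, and 1÷4 = 0, so 8+1+0 = 9.
Friday + 9 ≡ Sunday — that's 1897's doomsday.
In September the doomsday date is Sep 5.
Sep 9 is 4 days after Sep 5; 4 mod 7 = 4, so Sunday + 4 = Thursday.
1415 mod 7 = 1, so 1415 days after a Thursday is Thursday + 1 = Friday.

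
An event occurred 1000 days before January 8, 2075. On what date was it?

April 13, 2072

−365 (one year) → Jan 8, 2074 (635 left).
−365 (one year) → Jan 8, 2073 (270 left).
−8 → Dec 31, 2072 (end of Dec, 31 days; 262 left).
−31 → Nov 30, 2072 (end of Nov, 30 days; 231 left).
−30 → Oct 31, 2072 (end of Oct, 31 days; 201 left).
−31 → Sep 30, 2072 (end of Sep, 30 days; 170 left).
−30 → Aug 31, 2072 (end of Aug, 31 days; 140 left).
−31 → Jul 31, 2072 (end of Jul, 31 days; 109 left).
−31 → Jun 30, 2072 (end of Jun, 30 days; 78 left).
−30 → May 31, 2072 (end of May, 31 days; 48 left).
−31 → Apr 30, 2072 (end of Apr, 30 days; 17 left).
−17 → Apr 13, 2072.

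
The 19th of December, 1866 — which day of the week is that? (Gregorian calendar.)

Wednesday

Doomsday rule: the anchor day for the 1800s is Friday. For year 66: 66÷12 = 5 r 6, and 6÷4 = 1, so 5+6+1 = 12.
Friday + 12 ≡ Wednesday — that's 1866's doomsday.
In December the doomsday date is Dec 12.
Dec 19 is 7 days after Dec 12; 7 mod 7 = 0, so Wednesday + 0 = Wednesday.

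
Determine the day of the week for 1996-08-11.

January 1, 1996 is a Monday.
Jan 1, 1996 → Feb 1, 1996: 31 days (January has 31).
Feb 1, 1996 → Mar 1, 1996: 29 days (February has 29).
Mar 1, 1996 → Apr 1, 1996: 31 days (March has 31).
Apr 1, 1996 → May 1, 1996: 30 days (April has 30).
May 1, 1996 → Jun 1, 1996: 31 days (May has 31).
Jun 1, 1996 → Jul 1, 1996: 30 days (June has 30).
Jul 1, 1996 → Aug 1, 1996: 31 days (July has 31).
Aug 1, 1996 → Aug 11, 1996: 10 days.
Total: 223 days.
223 mod 7 = 6, so Monday + 6 = Sunday.

Sunday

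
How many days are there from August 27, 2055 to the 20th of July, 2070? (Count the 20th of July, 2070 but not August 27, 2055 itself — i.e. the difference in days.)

5441

Aug 27, 2055 → Aug 27, 2056: 366 days (Feb 29, 2056 is in that span).
Aug 27, 2056 → Aug 27, 2057: 365 days.
Aug 27, 2057 → Aug 27, 2058: 365 days.
Aug 27, 2058 → Aug 27, 2059: 365 days.
Aug 27, 2059 → Aug 27, 2060: 366 days (Feb 29, 2060 is in that span).
Aug 27, 2060 → Aug 27, 2061: 365 days.
Aug 27, 2061 → Aug 27, 2062: 365 days.
Aug 27, 2062 → Aug 27, 2063: 365 days.
Aug 27, 2063 → Aug 27, 2064: 366 days (Feb 29, 2064 is in that span).
Aug 27, 2064 → Aug 27, 2065: 365 days.
Aug 27, 2065 → Aug 27, 2066: 365 days.
Aug 27, 2066 → Aug 27, 2067: 365 days.
Aug 27, 2067 → Aug 27, 2068: 366 days (Feb 29, 2068 is in that span).
Aug 27, 2068 → Aug 27, 2069: 365 days.
Aug 27, 2069 → Sep 27, 2069: 31 days (August has 31).
Sep 27, 2069 → Oct 27, 2069: 30 days (September has 30).
Oct 27, 2069 → Nov 27, 2069: 31 days (October has 31).
Nov 27, 2069 → Dec 27, 2069: 30 days (November has 30).
Dec 27, 2069 → Jan 27, 2070: 31 days (December has 31).
Jan 27, 2070 → Feb 27, 2070: 31 days (January has 31).
Feb 27, 2070 → Mar 27, 2070: 28 days (February has 28).
Mar 27, 2070 → Apr 27, 2070: 31 days (March has 31).
Apr 27, 2070 → May 27, 2070: 30 days (April has 30).
May 27, 2070 → Jun 27, 2070: 31 days (May has 31).
Jun 27, 2070 → Jul 20, 2070: 23 days.
Total: 5441 days.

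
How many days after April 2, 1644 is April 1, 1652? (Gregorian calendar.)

Apr 2, 1644 → Apr 2, 1645: 365 days.
Apr 2, 1645 → Apr 2, 1646: 365 days.
Apr 2, 1646 → Apr 2, 1647: 365 days.
Apr 2, 1647 → Apr 2, 1648: 366 days (Feb 29, 1648 is in that span).
Apr 2, 1648 → Apr 2, 1649: 365 days.
Apr 2, 1649 → Apr 2, 1650: 365 days.
Apr 2, 1650 → Apr 2, 1651: 365 days.
Apr 2, 1651 → May 2, 1651: 30 days (April has 30).
May 2, 1651 → Jun 2, 1651: 31 days (May has 31).
Jun 2, 1651 → Jul 2, 1651: 30 days (June has 30).
Jul 2, 1651 → Aug 2, 1651: 31 days (July has 31).
Aug 2, 1651 → Sep 2, 1651: 31 days (August has 31).
Sep 2, 1651 → Oct 2, 1651: 30 days (September has 30).
Oct 2, 1651 → Nov 2, 1651: 31 days (October has 31).
Nov 2, 1651 → Dec 2, 1651: 30 days (November has 30).
Dec 2, 1651 → Jan 2, 1652: 31 days (December has 31).
Jan 2, 1652 → Feb 2, 1652: 31 days (January has 31).
Feb 2, 1652 → Mar 2, 1652: 29 days (February has 29).
Mar 2, 1652 → Apr 1, 1652: 30 days.
Total: 2921 days.

2921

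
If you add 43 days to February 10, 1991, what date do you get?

March 25, 1991

Feb has 28 days: +19 → Mar 1, 1991 (24 left).
+24 → Mar 25, 1991.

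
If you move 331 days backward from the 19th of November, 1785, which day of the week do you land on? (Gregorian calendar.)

First find the weekday of Nov 19, 1785. Doomsday rule: the anchor day for the 1700s is Sunday. For year 85: 85÷12 = 7 r 1, and 1÷4 = 0, so 7+1+0 = 8.
Sunday + 8 ≡ Monday — that's 1785's doomsday.
In November the doomsday date is Nov 7.
Nov 19 is 12 days after Nov 7; 12 mod 7 = 5, so Monday + 5 = Saturday.
331 mod 7 = 2, so 331 days before a Saturday is Saturday − 2 = Thursday.

Thursday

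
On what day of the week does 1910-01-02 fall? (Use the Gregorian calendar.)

Sunday

Doomsday rule: the anchor day for the 1900s is Wednesday. For year 10: 10÷12 = 0 r 10, and 10÷4 = 2, so 0+10+2 = 12.
Wednesday + 12 ≡ Monday — that's 1910's doomsday.
In January the doomsday date is Jan 3 (1910 is not a leap year).
Jan 2 is 1 day before Jan 3; 1 mod 7 = 1, so Monday − 1 = Sunday.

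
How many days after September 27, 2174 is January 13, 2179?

1569

Sep 27, 2174 → Sep 27, 2175: 365 days.
Sep 27, 2175 → Sep 27, 2176: 366 days (Feb 29, 2176 is in that span).
Sep 27, 2176 → Sep 27, 2177: 365 days.
Sep 27, 2177 → Sep 27, 2178: 365 days.
Sep 27, 2178 → Oct 27, 2178: 30 days (September has 30).
Oct 27, 2178 → Nov 27, 2178: 31 days (October has 31).
Nov 27, 2178 → Dec 27, 2178: 30 days (November has 30).
Dec 27, 2178 → Jan 13, 2179: 17 days.
Total: 1569 days.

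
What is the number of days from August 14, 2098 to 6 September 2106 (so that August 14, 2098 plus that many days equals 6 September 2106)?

Aug 14, 2098 → Aug 14, 2099: 365 days.
Aug 14, 2099 → Aug 14, 2100: 365 days.
Aug 14, 2100 → Aug 14, 2101: 365 days.
Aug 14, 2101 → Aug 14, 2102: 365 days.
Aug 14, 2102 → Aug 14, 2103: 365 days.
Aug 14, 2103 → Aug 14, 2104: 366 days (Feb 29, 2104 is in that span).
Aug 14, 2104 → Aug 14, 2105: 365 days.
Aug 14, 2105 → Sep 14, 2105: 31 days (August has 31).
Sep 14, 2105 → Oct 14, 2105: 30 days (September has 30).
Oct 14, 2105 → Nov 14, 2105: 31 days (October has 31).
Nov 14, 2105 → Dec 14, 2105: 30 days (November has 30).
Dec 14, 2105 → Jan 14, 2106: 31 days (December has 31).
Jan 14, 2106 → Feb 14, 2106: 31 days (January has 31).
Feb 14, 2106 → Mar 14, 2106: 28 days (February has 28).
Mar 14, 2106 → Apr 14, 2106: 31 days (March has 31).
Apr 14, 2106 → May 14, 2106: 30 days (April has 30).
May 14, 2106 → Jun 14, 2106: 31 days (May has 31).
Jun 14, 2106 → Jul 14, 2106: 30 days (June has 30).
Jul 14, 2106 → Aug 14, 2106: 31 days (July has 31).
Aug 14, 2106 → Sep 6, 2106: 23 days.
Total: 2944 days.

2944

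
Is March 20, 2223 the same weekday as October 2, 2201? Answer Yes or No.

From Oct 2, 2201 to Mar 20, 2223 is 7839 days.
7839 mod 7 = 6, so they are different weekdays.
(Oct 2, 2201 is a Friday; Mar 20, 2223 is a Thursday.)

No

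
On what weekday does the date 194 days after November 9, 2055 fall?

Nov 9, 2055 is a Tuesday.
194 mod 7 = 5, so 194 days after a Tuesday is Tuesday + 5 = Sunday.

Sunday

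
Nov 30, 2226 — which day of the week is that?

Thursday

Doomsday rule: the anchor day for the 2200s is Friday. For year 26: 26÷12 = 2 r 2, and 2÷4 = 0, so 2+2+0 = 4.
Friday + 4 ≡ Tuesday — that's 2226's doomsday.
In November the doomsday date is Nov 7.
Nov 30 is 23 days after Nov 7; 23 mod 7 = 2, so Tuesday + 2 = Thursday.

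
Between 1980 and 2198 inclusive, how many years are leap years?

Multiples of 4 in [1980,2198]: 55.
Of those, multiples of 100: 2 (not leap unless ÷400).
Multiples of 400: 1.
Leap years = 55 − 2 + 1 = 54.

54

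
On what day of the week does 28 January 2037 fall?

Wednesday

January 1, 2037 is a Thursday.
Jan 1, 2037 → Jan 28, 2037: 27 days.
Total: 27 days.
27 mod 7 = 6, so Thursday + 6 = Wednesday.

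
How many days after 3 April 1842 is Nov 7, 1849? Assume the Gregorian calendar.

2775

Apr 3, 1842 → Apr 3, 1843: 365 days.
Apr 3, 1843 → Apr 3, 1844: 366 days (Feb 29, 1844 is in that span).
Apr 3, 1844 → Apr 3, 1845: 365 days.
Apr 3, 1845 → Apr 3, 1846: 365 days.
Apr 3, 1846 → Apr 3, 1847: 365 days.
Apr 3, 1847 → Apr 3, 1848: 366 days (Feb 29, 1848 is in that span).
Apr 3, 1848 → Apr 3, 1849: 365 days.
Apr 3, 1849 → May 3, 1849: 30 days (April has 30).
May 3, 1849 → Jun 3, 1849: 31 days (May has 31).
Jun 3, 1849 → Jul 3, 1849: 30 days (June has 30).
Jul 3, 1849 → Aug 3, 1849: 31 days (July has 31).
Aug 3, 1849 → Sep 3, 1849: 31 days (August has 31).
Sep 3, 1849 → Oct 3, 1849: 30 days (September has 30).
Oct 3, 1849 → Nov 3, 1849: 31 days (October has 31).
Nov 3, 1849 → Nov 7, 1849: 4 days.
Total: 2775 days.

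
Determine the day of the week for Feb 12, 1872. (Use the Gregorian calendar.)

Monday

Doomsday rule: the anchor day for the 1800s is Friday. For year 72: 72÷12 = 6 r 0, and 0÷4 = 0, so 6+0+0 = 6.
Friday + 6 ≡ Thursday — that's 1872's doomsday.
In February the doomsday date is Feb 29 (1872 is a leap year (divisible by 4)).
Feb 12 is 17 days before Feb 29; 17 mod 7 = 3, so Thursday − 3 = Monday.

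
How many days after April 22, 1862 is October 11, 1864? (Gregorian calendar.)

903

Apr 22, 1862 → Apr 22, 1863: 365 days.
Apr 22, 1863 → Apr 22, 1864: 366 days (Feb 29, 1864 is in that span).
Apr 22, 1864 → May 22, 1864: 30 days (April has 30).
May 22, 1864 → Jun 22, 1864: 31 days (May has 31).
Jun 22, 1864 → Jul 22, 1864: 30 days (June has 30).
Jul 22, 1864 → Aug 22, 1864: 31 days (July has 31).
Aug 22, 1864 → Sep 22, 1864: 31 days (August has 31).
Sep 22, 1864 → Oct 11, 1864: 19 days.
Total: 903 days.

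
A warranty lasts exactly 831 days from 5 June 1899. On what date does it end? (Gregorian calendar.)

+365 (one year) → Jun 5, 1900 (466 left).
+365 (one year) → Jun 5, 1901 (101 left).
Jun has 30 days: +26 → Jul 1, 1901 (75 left).
Jul has 31 days: +31 → Aug 1, 1901 (44 left).
Aug has 31 days: +31 → Sep 1, 1901 (13 left).
+13 → Sep 14, 1901.

September 14, 1901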